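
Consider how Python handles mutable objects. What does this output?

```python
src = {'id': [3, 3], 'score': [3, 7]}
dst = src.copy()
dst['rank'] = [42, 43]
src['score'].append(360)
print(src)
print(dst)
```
{'id': [3, 3], 'score': [3, 7, 360]}
{'id': [3, 3], 'score': [3, 7, 360], 'rank': [42, 43]}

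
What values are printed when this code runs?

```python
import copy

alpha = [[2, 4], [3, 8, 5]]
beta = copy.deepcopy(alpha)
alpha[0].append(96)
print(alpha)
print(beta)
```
[[2, 4, 96], [3, 8, 5]]
[[2, 4], [3, 8, 5]]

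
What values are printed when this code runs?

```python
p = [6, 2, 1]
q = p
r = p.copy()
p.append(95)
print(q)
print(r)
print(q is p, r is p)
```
[6, 2, 1, 95]
[6, 2, 1]
True False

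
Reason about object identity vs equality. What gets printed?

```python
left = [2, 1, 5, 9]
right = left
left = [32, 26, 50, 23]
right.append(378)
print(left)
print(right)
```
[32, 26, 50, 23]
[2, 1, 5, 9, 378]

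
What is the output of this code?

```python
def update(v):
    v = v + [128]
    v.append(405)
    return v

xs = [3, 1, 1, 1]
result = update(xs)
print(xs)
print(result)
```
[3, 1, 1, 1]
[3, 1, 1, 1, 128, 405]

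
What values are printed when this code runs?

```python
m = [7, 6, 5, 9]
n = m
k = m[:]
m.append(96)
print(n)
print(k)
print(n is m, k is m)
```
[7, 6, 5, 9, 96]
[7, 6, 5, 9]
True False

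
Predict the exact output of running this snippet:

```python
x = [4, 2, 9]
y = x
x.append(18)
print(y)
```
[4, 2, 9, 18]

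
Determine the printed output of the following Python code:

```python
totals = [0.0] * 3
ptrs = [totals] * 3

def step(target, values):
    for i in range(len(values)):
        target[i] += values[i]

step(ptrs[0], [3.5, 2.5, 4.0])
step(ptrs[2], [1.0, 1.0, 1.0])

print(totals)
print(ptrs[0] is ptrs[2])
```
[4.5, 3.5, 5.0]
True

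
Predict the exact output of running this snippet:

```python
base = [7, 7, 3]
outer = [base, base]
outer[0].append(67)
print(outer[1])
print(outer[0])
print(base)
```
[7, 7, 3, 67]
[7, 7, 3, 67]
[7, 7, 3, 67]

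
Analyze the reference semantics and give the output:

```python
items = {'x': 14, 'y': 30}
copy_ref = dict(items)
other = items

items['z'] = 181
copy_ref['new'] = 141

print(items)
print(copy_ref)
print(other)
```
{'x': 14, 'y': 30, 'z': 181}
{'x': 14, 'y': 30, 'new': 141}
{'x': 14, 'y': 30, 'z': 181}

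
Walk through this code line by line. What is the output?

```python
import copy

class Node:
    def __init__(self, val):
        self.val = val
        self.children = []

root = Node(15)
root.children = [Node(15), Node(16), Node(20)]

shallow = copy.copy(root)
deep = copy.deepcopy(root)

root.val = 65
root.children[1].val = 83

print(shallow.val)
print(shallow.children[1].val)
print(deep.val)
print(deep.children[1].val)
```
15
83
15
16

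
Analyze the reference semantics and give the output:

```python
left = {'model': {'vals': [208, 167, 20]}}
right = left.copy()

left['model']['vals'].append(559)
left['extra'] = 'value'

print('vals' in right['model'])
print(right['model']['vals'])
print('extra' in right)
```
True
[208, 167, 20, 559]
False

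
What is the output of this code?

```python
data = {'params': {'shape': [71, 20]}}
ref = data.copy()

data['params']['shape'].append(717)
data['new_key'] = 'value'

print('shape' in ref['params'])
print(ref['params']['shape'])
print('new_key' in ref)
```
True
[71, 20, 717]
False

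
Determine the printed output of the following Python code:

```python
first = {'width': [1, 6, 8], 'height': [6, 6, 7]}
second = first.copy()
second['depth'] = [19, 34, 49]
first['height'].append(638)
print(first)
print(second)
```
{'width': [1, 6, 8], 'height': [6, 6, 7, 638]}
{'width': [1, 6, 8], 'height': [6, 6, 7, 638], 'depth': [19, 34, 49]}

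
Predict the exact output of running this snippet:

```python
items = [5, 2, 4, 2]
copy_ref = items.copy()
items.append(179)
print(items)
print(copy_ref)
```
[5, 2, 4, 2, 179]
[5, 2, 4, 2]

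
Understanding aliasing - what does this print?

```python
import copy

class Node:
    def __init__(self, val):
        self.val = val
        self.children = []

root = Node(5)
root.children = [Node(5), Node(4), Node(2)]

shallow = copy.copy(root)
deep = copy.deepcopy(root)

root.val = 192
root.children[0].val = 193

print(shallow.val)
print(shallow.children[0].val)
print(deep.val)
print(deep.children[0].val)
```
5
193
5
5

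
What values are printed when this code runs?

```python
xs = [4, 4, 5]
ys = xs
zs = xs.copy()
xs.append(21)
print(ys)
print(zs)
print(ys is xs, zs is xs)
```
[4, 4, 5, 21]
[4, 4, 5]
True False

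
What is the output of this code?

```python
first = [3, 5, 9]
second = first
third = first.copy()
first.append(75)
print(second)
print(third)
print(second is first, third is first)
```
[3, 5, 9, 75]
[3, 5, 9]
True False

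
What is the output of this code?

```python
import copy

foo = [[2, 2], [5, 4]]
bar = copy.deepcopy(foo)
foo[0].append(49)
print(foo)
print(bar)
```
[[2, 2, 49], [5, 4]]
[[2, 2], [5, 4]]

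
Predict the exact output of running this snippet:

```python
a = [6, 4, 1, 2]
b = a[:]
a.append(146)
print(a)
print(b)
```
[6, 4, 1, 2, 146]
[6, 4, 1, 2]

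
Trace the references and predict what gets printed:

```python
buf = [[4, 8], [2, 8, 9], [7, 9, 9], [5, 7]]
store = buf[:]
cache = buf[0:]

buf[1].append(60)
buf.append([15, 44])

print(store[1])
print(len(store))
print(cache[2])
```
[2, 8, 9, 60]
4
[7, 9, 9]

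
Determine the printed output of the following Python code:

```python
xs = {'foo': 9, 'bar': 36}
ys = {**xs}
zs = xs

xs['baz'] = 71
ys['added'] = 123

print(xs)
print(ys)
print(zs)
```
{'foo': 9, 'bar': 36, 'baz': 71}
{'foo': 9, 'bar': 36, 'added': 123}
{'foo': 9, 'bar': 36, 'baz': 71}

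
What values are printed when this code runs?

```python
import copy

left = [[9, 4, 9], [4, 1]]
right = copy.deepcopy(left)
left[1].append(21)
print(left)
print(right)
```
[[9, 4, 9], [4, 1, 21]]
[[9, 4, 9], [4, 1]]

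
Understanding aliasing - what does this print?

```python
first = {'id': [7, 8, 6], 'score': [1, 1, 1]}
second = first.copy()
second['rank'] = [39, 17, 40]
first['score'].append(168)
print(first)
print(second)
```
{'id': [7, 8, 6], 'score': [1, 1, 1, 168]}
{'id': [7, 8, 6], 'score': [1, 1, 1, 168], 'rank': [39, 17, 40]}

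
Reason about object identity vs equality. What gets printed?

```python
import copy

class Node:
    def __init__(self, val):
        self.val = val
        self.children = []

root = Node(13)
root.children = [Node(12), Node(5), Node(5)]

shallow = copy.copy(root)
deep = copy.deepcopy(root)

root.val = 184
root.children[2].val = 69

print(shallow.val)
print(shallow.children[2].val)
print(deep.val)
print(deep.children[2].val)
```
13
69
13
5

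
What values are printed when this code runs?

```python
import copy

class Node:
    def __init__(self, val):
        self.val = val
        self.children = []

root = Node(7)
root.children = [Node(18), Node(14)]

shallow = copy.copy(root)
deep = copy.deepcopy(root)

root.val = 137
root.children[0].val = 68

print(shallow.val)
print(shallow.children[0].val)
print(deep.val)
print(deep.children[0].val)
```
7
68
7
18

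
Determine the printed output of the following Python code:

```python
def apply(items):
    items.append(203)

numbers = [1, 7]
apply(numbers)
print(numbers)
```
[1, 7, 203]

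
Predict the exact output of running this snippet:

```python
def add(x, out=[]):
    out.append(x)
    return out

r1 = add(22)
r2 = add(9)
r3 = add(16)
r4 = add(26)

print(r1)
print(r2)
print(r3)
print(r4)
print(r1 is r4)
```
[22, 9, 16, 26]
[22, 9, 16, 26]
[22, 9, 16, 26]
[22, 9, 16, 26]
True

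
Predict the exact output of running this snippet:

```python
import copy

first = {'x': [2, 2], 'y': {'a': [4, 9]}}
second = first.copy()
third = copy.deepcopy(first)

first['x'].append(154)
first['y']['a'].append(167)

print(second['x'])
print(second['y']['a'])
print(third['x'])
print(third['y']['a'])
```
[2, 2, 154]
[4, 9, 167]
[2, 2]
[4, 9]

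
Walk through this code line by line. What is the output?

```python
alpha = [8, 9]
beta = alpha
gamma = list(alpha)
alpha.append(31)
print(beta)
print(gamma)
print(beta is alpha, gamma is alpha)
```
[8, 9, 31]
[8, 9]
True False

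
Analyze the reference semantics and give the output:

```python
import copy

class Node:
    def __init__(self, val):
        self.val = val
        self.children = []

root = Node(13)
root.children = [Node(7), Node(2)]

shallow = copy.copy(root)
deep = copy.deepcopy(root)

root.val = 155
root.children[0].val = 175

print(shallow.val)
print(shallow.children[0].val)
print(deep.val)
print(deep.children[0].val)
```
13
175
13
7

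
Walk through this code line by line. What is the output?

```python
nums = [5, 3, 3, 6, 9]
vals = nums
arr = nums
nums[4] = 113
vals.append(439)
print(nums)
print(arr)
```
[5, 3, 3, 6, 113, 439]
[5, 3, 3, 6, 113, 439]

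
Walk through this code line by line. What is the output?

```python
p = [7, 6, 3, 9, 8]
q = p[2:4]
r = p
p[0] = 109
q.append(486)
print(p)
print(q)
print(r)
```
[109, 6, 3, 9, 8]
[3, 9, 486]
[109, 6, 3, 9, 8]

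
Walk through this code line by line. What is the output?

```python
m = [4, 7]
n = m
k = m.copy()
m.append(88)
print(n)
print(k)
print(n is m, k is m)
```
[4, 7, 88]
[4, 7]
True False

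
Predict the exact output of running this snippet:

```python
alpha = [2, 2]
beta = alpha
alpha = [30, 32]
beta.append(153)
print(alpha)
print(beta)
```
[30, 32]
[2, 2, 153]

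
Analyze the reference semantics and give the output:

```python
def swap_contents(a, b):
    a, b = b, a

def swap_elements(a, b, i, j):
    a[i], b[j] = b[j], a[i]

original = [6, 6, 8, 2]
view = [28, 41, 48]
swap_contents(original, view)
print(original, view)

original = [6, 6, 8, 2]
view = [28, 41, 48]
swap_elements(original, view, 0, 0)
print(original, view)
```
[6, 6, 8, 2] [28, 41, 48]
[28, 6, 8, 2] [6, 41, 48]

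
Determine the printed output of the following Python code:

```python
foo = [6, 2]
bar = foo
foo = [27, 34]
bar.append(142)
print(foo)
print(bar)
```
[27, 34]
[6, 2, 142]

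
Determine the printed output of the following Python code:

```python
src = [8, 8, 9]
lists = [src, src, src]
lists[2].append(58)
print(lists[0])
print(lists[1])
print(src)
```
[8, 8, 9, 58]
[8, 8, 9, 58]
[8, 8, 9, 58]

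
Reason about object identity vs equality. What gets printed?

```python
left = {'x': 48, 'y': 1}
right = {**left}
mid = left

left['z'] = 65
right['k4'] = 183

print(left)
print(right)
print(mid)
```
{'x': 48, 'y': 1, 'z': 65}
{'x': 48, 'y': 1, 'k4': 183}
{'x': 48, 'y': 1, 'z': 65}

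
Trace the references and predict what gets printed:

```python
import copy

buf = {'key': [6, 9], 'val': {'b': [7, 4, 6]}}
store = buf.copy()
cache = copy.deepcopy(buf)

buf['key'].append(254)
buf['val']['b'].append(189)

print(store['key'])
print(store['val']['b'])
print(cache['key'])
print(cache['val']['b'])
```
[6, 9, 254]
[7, 4, 6, 189]
[6, 9]
[7, 4, 6]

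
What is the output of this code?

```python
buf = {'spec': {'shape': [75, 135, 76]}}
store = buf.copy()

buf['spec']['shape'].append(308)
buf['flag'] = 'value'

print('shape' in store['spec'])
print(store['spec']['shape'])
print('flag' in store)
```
True
[75, 135, 76, 308]
False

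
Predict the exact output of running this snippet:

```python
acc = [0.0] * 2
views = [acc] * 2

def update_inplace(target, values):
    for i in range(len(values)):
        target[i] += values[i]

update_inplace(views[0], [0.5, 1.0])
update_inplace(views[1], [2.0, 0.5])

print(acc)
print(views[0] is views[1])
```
[2.5, 1.5]
True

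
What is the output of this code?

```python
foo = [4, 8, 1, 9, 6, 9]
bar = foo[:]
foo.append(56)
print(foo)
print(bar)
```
[4, 8, 1, 9, 6, 9, 56]
[4, 8, 1, 9, 6, 9]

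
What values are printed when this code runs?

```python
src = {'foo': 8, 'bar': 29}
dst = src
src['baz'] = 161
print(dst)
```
{'foo': 8, 'bar': 29, 'baz': 161}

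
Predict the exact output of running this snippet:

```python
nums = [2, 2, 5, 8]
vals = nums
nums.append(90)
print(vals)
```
[2, 2, 5, 8, 90]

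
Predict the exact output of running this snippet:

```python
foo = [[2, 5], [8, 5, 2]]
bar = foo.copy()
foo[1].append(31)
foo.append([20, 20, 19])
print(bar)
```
[[2, 5], [8, 5, 2, 31]]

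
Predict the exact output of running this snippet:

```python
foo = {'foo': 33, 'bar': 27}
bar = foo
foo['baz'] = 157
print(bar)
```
{'foo': 33, 'bar': 27, 'baz': 157}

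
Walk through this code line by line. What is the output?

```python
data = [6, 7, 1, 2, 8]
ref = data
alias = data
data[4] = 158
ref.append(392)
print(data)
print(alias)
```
[6, 7, 1, 2, 158, 392]
[6, 7, 1, 2, 158, 392]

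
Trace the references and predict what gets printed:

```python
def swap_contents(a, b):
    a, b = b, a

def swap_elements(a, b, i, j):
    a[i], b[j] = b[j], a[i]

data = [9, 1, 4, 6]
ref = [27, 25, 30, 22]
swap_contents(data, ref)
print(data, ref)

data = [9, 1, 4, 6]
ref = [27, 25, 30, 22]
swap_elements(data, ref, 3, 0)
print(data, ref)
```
[9, 1, 4, 6] [27, 25, 30, 22]
[9, 1, 4, 27] [6, 25, 30, 22]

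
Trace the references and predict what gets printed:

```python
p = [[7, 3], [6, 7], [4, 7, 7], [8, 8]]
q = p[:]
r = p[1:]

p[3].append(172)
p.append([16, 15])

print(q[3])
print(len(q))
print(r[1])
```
[8, 8, 172]
4
[4, 7, 7]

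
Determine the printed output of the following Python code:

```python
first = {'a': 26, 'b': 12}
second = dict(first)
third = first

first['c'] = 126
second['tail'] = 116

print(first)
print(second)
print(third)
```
{'a': 26, 'b': 12, 'c': 126}
{'a': 26, 'b': 12, 'tail': 116}
{'a': 26, 'b': 12, 'c': 126}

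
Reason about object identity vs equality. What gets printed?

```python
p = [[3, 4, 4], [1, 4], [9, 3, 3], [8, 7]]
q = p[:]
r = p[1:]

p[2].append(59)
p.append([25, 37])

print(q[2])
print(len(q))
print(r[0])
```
[9, 3, 3, 59]
4
[1, 4]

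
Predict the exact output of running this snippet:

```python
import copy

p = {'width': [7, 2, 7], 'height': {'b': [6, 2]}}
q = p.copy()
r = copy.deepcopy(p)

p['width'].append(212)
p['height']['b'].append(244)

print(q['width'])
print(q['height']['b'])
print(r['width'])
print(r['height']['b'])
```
[7, 2, 7, 212]
[6, 2, 244]
[7, 2, 7]
[6, 2]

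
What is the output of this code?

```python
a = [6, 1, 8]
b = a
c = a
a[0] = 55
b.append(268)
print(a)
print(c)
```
[55, 1, 8, 268]
[55, 1, 8, 268]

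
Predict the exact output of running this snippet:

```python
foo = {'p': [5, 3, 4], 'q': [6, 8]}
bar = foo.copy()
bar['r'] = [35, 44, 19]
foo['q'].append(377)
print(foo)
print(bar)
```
{'p': [5, 3, 4], 'q': [6, 8, 377]}
{'p': [5, 3, 4], 'q': [6, 8, 377], 'r': [35, 44, 19]}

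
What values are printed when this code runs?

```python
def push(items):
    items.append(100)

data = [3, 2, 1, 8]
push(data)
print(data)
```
[3, 2, 1, 8, 100]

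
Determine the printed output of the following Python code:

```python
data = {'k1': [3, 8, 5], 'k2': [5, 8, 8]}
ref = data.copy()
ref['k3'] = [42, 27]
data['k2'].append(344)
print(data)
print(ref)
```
{'k1': [3, 8, 5], 'k2': [5, 8, 8, 344]}
{'k1': [3, 8, 5], 'k2': [5, 8, 8, 344], 'k3': [42, 27]}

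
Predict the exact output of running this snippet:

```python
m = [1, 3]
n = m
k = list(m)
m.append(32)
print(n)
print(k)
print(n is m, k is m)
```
[1, 3, 32]
[1, 3]
True False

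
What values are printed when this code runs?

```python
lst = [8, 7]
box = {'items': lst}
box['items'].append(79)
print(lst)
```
[8, 7, 79]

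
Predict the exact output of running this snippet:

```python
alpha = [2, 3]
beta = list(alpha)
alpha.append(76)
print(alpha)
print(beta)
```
[2, 3, 76]
[2, 3]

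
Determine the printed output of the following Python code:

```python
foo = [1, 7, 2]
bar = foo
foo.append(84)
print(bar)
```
[1, 7, 2, 84]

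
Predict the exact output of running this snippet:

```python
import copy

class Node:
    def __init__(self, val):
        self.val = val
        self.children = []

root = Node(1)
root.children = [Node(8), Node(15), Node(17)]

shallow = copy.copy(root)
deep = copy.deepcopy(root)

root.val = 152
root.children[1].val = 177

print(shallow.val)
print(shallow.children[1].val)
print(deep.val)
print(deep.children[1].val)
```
1
177
1
15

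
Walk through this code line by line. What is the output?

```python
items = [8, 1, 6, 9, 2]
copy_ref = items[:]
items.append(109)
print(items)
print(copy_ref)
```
[8, 1, 6, 9, 2, 109]
[8, 1, 6, 9, 2]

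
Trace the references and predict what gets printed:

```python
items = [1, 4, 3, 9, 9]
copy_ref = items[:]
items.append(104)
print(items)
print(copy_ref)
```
[1, 4, 3, 9, 9, 104]
[1, 4, 3, 9, 9]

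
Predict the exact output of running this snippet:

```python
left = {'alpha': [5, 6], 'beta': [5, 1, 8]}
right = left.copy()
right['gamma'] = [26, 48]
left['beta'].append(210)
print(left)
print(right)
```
{'alpha': [5, 6], 'beta': [5, 1, 8, 210]}
{'alpha': [5, 6], 'beta': [5, 1, 8, 210], 'gamma': [26, 48]}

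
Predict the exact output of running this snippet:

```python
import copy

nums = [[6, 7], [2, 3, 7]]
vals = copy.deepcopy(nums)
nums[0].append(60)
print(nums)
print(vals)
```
[[6, 7, 60], [2, 3, 7]]
[[6, 7], [2, 3, 7]]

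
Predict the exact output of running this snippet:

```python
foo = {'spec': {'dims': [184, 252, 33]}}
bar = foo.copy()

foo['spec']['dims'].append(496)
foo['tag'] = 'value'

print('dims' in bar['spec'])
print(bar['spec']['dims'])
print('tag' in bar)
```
True
[184, 252, 33, 496]
False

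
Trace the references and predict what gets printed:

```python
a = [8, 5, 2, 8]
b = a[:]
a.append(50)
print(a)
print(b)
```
[8, 5, 2, 8, 50]
[8, 5, 2, 8]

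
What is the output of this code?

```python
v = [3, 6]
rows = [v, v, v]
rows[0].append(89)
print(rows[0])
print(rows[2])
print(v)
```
[3, 6, 89]
[3, 6, 89]
[3, 6, 89]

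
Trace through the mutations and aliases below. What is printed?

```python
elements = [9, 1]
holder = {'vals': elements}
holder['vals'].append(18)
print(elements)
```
[9, 1, 18]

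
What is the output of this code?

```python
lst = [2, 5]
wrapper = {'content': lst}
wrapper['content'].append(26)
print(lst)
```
[2, 5, 26]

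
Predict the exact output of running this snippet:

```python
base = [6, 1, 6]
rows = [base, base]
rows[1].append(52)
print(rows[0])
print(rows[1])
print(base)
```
[6, 1, 6, 52]
[6, 1, 6, 52]
[6, 1, 6, 52]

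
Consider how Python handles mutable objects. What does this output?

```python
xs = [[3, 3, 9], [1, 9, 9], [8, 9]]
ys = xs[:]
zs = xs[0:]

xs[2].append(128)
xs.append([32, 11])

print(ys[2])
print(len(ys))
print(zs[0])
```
[8, 9, 128]
3
[3, 3, 9]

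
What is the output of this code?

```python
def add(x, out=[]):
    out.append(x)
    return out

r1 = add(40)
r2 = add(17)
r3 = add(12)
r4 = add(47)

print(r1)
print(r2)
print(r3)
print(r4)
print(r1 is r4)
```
[40, 17, 12, 47]
[40, 17, 12, 47]
[40, 17, 12, 47]
[40, 17, 12, 47]
True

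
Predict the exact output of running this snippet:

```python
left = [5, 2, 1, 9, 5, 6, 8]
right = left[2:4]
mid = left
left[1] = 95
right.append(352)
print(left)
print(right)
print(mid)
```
[5, 95, 1, 9, 5, 6, 8]
[1, 9, 352]
[5, 95, 1, 9, 5, 6, 8]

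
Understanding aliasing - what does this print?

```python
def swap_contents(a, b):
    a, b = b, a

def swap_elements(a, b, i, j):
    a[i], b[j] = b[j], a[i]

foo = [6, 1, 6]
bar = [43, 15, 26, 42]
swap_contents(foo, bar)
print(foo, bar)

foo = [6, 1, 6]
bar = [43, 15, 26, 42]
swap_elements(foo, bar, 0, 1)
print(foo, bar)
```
[6, 1, 6] [43, 15, 26, 42]
[15, 1, 6] [43, 6, 26, 42]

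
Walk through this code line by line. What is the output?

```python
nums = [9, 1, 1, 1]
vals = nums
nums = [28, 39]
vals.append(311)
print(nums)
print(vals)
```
[28, 39]
[9, 1, 1, 1, 311]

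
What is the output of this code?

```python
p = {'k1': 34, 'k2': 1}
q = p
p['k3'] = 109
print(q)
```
{'k1': 34, 'k2': 1, 'k3': 109}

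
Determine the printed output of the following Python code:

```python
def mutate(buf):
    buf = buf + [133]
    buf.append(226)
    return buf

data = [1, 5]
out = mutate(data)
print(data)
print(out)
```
[1, 5]
[1, 5, 133, 226]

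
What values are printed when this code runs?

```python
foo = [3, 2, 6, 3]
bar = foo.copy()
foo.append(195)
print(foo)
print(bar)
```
[3, 2, 6, 3, 195]
[3, 2, 6, 3]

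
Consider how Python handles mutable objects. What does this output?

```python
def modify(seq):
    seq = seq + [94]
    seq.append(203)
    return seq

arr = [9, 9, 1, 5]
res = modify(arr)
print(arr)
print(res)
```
[9, 9, 1, 5]
[9, 9, 1, 5, 94, 203]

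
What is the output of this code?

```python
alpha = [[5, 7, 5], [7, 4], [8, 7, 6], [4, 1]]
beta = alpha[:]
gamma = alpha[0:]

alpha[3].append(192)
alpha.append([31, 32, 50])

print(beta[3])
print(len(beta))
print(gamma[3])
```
[4, 1, 192]
4
[4, 1, 192]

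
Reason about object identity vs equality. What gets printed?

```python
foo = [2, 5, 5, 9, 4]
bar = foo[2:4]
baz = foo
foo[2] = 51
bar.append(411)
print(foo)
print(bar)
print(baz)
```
[2, 5, 51, 9, 4]
[5, 9, 411]
[2, 5, 51, 9, 4]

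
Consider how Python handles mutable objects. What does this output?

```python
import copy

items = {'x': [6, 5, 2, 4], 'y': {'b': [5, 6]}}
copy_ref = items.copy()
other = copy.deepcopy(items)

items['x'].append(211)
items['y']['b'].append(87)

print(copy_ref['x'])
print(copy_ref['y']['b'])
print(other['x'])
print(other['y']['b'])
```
[6, 5, 2, 4, 211]
[5, 6, 87]
[6, 5, 2, 4]
[5, 6]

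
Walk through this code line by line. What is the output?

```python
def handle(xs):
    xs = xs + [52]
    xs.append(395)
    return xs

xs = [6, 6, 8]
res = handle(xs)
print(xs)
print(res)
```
[6, 6, 8]
[6, 6, 8, 52, 395]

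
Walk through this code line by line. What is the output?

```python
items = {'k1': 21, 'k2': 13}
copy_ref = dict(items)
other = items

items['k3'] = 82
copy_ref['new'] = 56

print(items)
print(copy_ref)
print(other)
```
{'k1': 21, 'k2': 13, 'k3': 82}
{'k1': 21, 'k2': 13, 'new': 56}
{'k1': 21, 'k2': 13, 'k3': 82}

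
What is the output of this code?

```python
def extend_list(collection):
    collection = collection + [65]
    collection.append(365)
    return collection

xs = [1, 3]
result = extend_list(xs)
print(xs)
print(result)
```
[1, 3]
[1, 3, 65, 365]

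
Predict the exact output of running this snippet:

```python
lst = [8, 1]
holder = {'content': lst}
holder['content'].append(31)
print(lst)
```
[8, 1, 31]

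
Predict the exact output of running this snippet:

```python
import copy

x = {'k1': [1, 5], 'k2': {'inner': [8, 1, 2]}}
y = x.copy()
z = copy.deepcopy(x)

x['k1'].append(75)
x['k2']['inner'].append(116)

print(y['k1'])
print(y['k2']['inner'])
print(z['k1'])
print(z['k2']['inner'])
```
[1, 5, 75]
[8, 1, 2, 116]
[1, 5]
[8, 1, 2]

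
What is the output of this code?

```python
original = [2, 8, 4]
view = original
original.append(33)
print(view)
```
[2, 8, 4, 33]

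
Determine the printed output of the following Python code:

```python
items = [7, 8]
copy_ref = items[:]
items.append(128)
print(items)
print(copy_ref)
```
[7, 8, 128]
[7, 8]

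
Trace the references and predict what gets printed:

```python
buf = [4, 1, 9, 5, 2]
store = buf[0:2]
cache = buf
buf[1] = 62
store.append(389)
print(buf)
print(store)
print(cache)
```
[4, 62, 9, 5, 2]
[4, 1, 389]
[4, 62, 9, 5, 2]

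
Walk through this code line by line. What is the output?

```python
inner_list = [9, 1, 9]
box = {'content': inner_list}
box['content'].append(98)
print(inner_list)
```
[9, 1, 9, 98]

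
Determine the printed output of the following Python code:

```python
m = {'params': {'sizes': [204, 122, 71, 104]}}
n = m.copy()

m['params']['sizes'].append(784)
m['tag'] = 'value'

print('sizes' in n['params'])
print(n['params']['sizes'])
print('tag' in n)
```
True
[204, 122, 71, 104, 784]
False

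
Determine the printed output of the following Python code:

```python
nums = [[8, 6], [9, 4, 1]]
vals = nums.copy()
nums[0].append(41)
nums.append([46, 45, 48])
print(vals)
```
[[8, 6, 41], [9, 4, 1]]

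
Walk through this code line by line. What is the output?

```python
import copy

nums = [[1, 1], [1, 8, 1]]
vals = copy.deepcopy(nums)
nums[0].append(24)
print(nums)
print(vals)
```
[[1, 1, 24], [1, 8, 1]]
[[1, 1], [1, 8, 1]]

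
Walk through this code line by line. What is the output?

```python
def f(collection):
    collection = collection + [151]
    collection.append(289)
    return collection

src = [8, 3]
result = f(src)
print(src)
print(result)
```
[8, 3]
[8, 3, 151, 289]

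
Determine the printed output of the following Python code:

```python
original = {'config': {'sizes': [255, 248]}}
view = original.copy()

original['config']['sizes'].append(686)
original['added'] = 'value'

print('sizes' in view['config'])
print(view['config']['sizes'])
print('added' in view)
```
True
[255, 248, 686]
False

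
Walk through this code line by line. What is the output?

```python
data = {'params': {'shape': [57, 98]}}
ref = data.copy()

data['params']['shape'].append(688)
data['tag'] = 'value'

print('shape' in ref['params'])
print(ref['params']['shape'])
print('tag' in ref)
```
True
[57, 98, 688]
False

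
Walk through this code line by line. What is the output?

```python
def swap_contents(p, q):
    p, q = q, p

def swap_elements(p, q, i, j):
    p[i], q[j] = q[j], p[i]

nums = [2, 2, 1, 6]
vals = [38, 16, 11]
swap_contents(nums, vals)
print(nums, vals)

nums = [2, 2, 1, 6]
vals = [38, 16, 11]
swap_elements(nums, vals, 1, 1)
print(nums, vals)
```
[2, 2, 1, 6] [38, 16, 11]
[2, 16, 1, 6] [38, 2, 11]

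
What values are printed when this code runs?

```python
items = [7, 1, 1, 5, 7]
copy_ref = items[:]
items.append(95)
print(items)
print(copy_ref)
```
[7, 1, 1, 5, 7, 95]
[7, 1, 1, 5, 7]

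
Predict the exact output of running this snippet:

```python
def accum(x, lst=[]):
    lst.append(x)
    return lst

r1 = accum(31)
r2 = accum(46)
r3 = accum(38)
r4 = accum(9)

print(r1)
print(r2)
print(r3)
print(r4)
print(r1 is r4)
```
[31, 46, 38, 9]
[31, 46, 38, 9]
[31, 46, 38, 9]
[31, 46, 38, 9]
True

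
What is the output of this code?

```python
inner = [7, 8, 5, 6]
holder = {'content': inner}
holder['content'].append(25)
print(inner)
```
[7, 8, 5, 6, 25]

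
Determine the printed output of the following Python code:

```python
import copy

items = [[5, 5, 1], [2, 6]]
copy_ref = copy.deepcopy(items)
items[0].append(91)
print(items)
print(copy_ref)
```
[[5, 5, 1, 91], [2, 6]]
[[5, 5, 1], [2, 6]]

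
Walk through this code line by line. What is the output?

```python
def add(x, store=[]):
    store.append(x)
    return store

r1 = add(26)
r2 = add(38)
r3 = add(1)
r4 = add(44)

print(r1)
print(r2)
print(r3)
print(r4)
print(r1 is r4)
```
[26, 38, 1, 44]
[26, 38, 1, 44]
[26, 38, 1, 44]
[26, 38, 1, 44]
True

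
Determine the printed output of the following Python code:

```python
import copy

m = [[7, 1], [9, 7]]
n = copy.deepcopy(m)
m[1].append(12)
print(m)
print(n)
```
[[7, 1], [9, 7, 12]]
[[7, 1], [9, 7]]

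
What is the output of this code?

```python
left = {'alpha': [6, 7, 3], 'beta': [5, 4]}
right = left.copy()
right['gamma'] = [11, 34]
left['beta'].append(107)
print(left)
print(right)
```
{'alpha': [6, 7, 3], 'beta': [5, 4, 107]}
{'alpha': [6, 7, 3], 'beta': [5, 4, 107], 'gamma': [11, 34]}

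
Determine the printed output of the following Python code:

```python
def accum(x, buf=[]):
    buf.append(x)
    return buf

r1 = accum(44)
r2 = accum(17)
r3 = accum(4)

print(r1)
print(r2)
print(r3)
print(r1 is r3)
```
[44, 17, 4]
[44, 17, 4]
[44, 17, 4]
True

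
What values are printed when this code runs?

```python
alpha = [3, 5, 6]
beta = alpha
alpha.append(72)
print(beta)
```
[3, 5, 6, 72]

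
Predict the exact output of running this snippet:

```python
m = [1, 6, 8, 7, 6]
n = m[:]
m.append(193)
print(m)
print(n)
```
[1, 6, 8, 7, 6, 193]
[1, 6, 8, 7, 6]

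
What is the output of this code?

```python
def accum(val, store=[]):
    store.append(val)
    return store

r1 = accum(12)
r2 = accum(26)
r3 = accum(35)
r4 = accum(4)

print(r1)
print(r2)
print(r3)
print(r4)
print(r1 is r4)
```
[12, 26, 35, 4]
[12, 26, 35, 4]
[12, 26, 35, 4]
[12, 26, 35, 4]
True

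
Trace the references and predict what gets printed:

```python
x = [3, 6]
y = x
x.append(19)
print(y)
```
[3, 6, 19]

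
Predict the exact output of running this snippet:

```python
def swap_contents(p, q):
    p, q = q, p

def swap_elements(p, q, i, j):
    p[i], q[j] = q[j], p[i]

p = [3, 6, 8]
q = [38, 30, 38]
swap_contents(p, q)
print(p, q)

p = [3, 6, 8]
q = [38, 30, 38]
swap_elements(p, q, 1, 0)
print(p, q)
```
[3, 6, 8] [38, 30, 38]
[3, 38, 8] [6, 30, 38]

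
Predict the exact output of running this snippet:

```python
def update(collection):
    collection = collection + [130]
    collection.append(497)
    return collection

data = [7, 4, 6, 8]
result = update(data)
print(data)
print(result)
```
[7, 4, 6, 8]
[7, 4, 6, 8, 130, 497]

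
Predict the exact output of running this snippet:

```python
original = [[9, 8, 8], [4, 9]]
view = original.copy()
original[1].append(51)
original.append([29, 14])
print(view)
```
[[9, 8, 8], [4, 9, 51]]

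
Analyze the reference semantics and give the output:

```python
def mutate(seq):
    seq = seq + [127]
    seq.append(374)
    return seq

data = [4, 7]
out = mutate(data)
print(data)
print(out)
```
[4, 7]
[4, 7, 127, 374]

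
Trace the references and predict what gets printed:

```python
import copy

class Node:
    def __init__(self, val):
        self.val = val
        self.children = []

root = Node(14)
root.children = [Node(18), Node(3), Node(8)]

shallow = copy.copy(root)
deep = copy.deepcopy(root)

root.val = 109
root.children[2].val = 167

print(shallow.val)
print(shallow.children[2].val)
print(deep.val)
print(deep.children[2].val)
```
14
167
14
8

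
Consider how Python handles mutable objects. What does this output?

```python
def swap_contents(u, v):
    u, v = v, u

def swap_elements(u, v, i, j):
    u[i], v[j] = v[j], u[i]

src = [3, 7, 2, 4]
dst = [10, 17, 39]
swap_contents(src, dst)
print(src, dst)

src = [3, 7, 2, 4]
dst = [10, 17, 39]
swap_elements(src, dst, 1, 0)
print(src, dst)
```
[3, 7, 2, 4] [10, 17, 39]
[3, 10, 2, 4] [7, 17, 39]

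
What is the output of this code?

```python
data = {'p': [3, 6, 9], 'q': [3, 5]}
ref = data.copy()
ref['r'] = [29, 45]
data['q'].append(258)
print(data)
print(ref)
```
{'p': [3, 6, 9], 'q': [3, 5, 258]}
{'p': [3, 6, 9], 'q': [3, 5, 258], 'r': [29, 45]}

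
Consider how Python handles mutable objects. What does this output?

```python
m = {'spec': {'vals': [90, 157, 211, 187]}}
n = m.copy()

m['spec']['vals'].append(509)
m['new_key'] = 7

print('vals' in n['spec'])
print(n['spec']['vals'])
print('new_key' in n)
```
True
[90, 157, 211, 187, 509]
False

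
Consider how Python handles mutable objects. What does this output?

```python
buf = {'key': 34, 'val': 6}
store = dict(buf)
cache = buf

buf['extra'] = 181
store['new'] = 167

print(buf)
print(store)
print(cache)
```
{'key': 34, 'val': 6, 'extra': 181}
{'key': 34, 'val': 6, 'new': 167}
{'key': 34, 'val': 6, 'extra': 181}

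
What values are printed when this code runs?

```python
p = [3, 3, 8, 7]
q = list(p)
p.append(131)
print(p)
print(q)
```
[3, 3, 8, 7, 131]
[3, 3, 8, 7]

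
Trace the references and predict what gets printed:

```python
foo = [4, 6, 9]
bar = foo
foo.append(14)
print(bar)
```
[4, 6, 9, 14]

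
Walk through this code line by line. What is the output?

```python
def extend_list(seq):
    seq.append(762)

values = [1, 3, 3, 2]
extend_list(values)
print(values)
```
[1, 3, 3, 2, 762]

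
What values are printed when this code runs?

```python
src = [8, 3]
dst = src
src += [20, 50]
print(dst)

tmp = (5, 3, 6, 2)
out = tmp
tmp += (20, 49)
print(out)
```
[8, 3, 20, 50]
(5, 3, 6, 2)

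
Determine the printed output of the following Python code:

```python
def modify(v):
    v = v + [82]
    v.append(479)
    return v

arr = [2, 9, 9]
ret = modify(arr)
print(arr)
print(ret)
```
[2, 9, 9]
[2, 9, 9, 82, 479]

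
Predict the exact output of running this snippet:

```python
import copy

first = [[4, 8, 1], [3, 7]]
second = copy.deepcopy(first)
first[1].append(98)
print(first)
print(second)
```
[[4, 8, 1], [3, 7, 98]]
[[4, 8, 1], [3, 7]]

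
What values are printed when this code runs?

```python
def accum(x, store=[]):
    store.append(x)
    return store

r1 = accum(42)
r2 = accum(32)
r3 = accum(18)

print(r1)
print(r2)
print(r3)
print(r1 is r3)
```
[42, 32, 18]
[42, 32, 18]
[42, 32, 18]
True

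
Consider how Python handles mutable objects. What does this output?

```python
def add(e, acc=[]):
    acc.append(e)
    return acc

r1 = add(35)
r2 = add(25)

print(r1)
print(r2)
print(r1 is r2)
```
[35, 25]
[35, 25]
True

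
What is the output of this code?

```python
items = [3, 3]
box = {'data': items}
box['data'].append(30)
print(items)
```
[3, 3, 30]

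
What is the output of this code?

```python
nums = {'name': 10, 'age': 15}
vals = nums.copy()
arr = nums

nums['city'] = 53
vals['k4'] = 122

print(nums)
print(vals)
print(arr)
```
{'name': 10, 'age': 15, 'city': 53}
{'name': 10, 'age': 15, 'k4': 122}
{'name': 10, 'age': 15, 'city': 53}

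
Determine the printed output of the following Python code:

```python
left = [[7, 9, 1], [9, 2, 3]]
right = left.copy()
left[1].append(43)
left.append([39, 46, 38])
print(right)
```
[[7, 9, 1], [9, 2, 3, 43]]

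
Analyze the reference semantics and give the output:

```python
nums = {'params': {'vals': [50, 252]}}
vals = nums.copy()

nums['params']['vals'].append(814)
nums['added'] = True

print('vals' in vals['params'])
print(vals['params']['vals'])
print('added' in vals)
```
True
[50, 252, 814]
False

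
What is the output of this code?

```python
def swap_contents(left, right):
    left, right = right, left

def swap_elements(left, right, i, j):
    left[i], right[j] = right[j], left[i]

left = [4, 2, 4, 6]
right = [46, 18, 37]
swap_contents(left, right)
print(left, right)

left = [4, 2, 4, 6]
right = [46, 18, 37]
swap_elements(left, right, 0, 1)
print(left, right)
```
[4, 2, 4, 6] [46, 18, 37]
[18, 2, 4, 6] [46, 4, 37]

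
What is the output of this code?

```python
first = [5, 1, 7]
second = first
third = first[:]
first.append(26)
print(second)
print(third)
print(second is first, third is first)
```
[5, 1, 7, 26]
[5, 1, 7]
True False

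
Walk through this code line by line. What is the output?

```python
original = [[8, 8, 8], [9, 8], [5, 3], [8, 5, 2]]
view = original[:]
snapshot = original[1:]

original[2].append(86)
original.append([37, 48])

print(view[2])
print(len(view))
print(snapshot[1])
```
[5, 3, 86]
4
[5, 3, 86]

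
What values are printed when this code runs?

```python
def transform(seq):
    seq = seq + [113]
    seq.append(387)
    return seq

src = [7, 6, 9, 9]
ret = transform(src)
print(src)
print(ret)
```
[7, 6, 9, 9]
[7, 6, 9, 9, 113, 387]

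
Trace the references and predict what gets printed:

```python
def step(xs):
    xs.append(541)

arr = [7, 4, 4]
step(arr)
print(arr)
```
[7, 4, 4, 541]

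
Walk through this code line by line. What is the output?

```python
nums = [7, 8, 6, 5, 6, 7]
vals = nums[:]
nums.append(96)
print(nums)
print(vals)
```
[7, 8, 6, 5, 6, 7, 96]
[7, 8, 6, 5, 6, 7]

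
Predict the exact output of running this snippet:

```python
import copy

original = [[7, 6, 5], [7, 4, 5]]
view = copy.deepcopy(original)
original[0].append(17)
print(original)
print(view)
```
[[7, 6, 5, 17], [7, 4, 5]]
[[7, 6, 5], [7, 4, 5]]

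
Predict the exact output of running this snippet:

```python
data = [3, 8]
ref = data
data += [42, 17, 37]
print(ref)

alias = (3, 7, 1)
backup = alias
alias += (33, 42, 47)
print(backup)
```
[3, 8, 42, 17, 37]
(3, 7, 1)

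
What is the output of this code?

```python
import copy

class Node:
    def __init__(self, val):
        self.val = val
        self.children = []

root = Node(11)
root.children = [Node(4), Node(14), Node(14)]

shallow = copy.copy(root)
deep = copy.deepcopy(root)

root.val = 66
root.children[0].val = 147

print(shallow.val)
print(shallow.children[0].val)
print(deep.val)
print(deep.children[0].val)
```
11
147
11
4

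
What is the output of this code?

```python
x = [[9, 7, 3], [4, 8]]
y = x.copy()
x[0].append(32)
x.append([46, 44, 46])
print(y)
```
[[9, 7, 3, 32], [4, 8]]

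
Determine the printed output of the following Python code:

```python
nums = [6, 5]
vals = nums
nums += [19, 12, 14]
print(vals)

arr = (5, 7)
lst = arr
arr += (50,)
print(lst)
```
[6, 5, 19, 12, 14]
(5, 7)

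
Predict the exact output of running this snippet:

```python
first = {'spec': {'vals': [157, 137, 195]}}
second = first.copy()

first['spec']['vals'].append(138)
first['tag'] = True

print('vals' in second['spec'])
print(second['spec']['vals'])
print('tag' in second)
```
True
[157, 137, 195, 138]
False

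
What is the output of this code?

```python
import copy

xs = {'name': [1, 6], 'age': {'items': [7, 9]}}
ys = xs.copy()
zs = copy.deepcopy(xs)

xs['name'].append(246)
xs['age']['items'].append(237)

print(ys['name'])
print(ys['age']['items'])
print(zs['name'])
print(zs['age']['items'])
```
[1, 6, 246]
[7, 9, 237]
[1, 6]
[7, 9]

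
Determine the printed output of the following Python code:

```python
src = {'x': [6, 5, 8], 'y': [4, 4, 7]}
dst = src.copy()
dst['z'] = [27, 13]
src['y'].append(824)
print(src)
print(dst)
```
{'x': [6, 5, 8], 'y': [4, 4, 7, 824]}
{'x': [6, 5, 8], 'y': [4, 4, 7, 824], 'z': [27, 13]}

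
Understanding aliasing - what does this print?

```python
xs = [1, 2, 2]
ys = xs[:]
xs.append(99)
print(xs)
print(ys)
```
[1, 2, 2, 99]
[1, 2, 2]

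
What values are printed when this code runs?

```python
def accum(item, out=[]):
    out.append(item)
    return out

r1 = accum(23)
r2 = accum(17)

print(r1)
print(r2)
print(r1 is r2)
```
[23, 17]
[23, 17]
True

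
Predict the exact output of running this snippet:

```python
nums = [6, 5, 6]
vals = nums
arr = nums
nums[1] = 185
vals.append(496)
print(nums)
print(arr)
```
[6, 185, 6, 496]
[6, 185, 6, 496]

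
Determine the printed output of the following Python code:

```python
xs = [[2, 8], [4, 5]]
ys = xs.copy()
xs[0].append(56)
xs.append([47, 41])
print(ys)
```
[[2, 8, 56], [4, 5]]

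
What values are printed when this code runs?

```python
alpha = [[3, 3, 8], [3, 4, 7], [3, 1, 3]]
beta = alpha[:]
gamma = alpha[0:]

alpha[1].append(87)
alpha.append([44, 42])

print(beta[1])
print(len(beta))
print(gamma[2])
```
[3, 4, 7, 87]
3
[3, 1, 3]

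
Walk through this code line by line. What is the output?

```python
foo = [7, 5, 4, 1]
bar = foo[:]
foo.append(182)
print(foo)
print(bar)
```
[7, 5, 4, 1, 182]
[7, 5, 4, 1]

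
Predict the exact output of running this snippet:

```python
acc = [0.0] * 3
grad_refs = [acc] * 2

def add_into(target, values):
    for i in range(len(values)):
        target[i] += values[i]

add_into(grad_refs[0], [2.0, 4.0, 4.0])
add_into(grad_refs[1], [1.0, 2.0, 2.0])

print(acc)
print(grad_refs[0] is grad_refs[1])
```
[3.0, 6.0, 6.0]
True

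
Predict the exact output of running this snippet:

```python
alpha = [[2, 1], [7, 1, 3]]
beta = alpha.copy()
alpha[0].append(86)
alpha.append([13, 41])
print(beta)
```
[[2, 1, 86], [7, 1, 3]]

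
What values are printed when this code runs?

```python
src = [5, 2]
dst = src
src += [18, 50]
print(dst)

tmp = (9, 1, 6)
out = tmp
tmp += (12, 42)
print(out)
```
[5, 2, 18, 50]
(9, 1, 6)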